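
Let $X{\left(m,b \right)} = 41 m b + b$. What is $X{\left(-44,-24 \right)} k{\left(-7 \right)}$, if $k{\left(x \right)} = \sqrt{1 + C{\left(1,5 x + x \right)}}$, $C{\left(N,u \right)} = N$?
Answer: $43272 \sqrt{2} \approx 61196.0$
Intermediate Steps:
$X{\left(m,b \right)} = b + 41 b m$ ($X{\left(m,b \right)} = 41 b m + b = b + 41 b m$)
$k{\left(x \right)} = \sqrt{2}$ ($k{\left(x \right)} = \sqrt{1 + 1} = \sqrt{2}$)
$X{\left(-44,-24 \right)} k{\left(-7 \right)} = - 24 \left(1 + 41 \left(-44\right)\right) \sqrt{2} = - 24 \left(1 - 1804\right) \sqrt{2} = \left(-24\right) \left(-1803\right) \sqrt{2} = 43272 \sqrt{2}$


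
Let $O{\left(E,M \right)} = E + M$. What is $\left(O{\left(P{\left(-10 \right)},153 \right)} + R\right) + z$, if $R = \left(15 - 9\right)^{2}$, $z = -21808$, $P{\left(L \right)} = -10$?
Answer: $-21629$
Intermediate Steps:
$R = 36$ ($R = 6^{2} = 36$)
$\left(O{\left(P{\left(-10 \right)},153 \right)} + R\right) + z = \left(\left(-10 + 153\right) + 36\right) - 21808 = \left(143 + 36\right) - 21808 = 179 - 21808 = -21629$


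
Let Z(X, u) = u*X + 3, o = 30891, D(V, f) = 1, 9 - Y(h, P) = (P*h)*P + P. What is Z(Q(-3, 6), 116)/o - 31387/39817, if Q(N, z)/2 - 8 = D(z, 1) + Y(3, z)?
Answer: -618753530/409995649 ≈ -1.5092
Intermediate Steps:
Y(h, P) = 9 - P - h*P² (Y(h, P) = 9 - ((P*h)*P + P) = 9 - (h*P² + P) = 9 - (P + h*P²) = 9 + (-P - h*P²) = 9 - P - h*P²)
Q(N, z) = 36 - 6*z² - 2*z (Q(N, z) = 16 + 2*(1 + (9 - z - 1*3*z²)) = 16 + 2*(1 + (9 - z - 3*z²)) = 16 + 2*(10 - z - 3*z²) = 16 + (20 - 6*z² - 2*z) = 36 - 6*z² - 2*z)
Z(X, u) = 3 + X*u (Z(X, u) = X*u + 3 = 3 + X*u)
Z(Q(-3, 6), 116)/o - 31387/39817 = (3 + (36 - 6*6² - 2*6)*116)/30891 - 31387/39817 = (3 + (36 - 6*36 - 12)*116)*(1/30891) - 31387*1/39817 = (3 + (36 - 216 - 12)*116)*(1/30891) - 31387/39817 = (3 - 192*116)*(1/30891) - 31387/39817 = (3 - 22272)*(1/30891) - 31387/39817 = -22269*1/30891 - 31387/39817 = -7423/10297 - 31387/39817 = -618753530/409995649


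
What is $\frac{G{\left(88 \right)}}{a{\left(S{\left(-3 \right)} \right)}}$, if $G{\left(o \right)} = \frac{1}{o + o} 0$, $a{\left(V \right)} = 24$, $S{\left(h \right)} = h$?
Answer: $0$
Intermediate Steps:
$G{\left(o \right)} = 0$ ($G{\left(o \right)} = \frac{1}{2 o} 0 = 0$)
$\frac{G{\left(88 \right)}}{a{\left(S{\left(-3 \right)} \right)}} = \frac{0}{24} = 0 \cdot \frac{1}{24} = 0$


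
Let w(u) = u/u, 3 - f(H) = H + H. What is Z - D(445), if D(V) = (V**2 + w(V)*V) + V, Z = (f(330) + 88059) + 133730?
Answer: 22217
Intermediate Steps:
f(H) = 3 - 2*H (f(H) = 3 - (H + H) = 3 - 2*H)
w(u) = 1
Z = 221132 (Z = ((3 - 2*330) + 88059) + 133730 = ((3 - 660) + 88059) + 133730 = (-657 + 88059) + 133730 = 87402 + 133730 = 221132)
D(V) = V**2 + 2*V (D(V) = (V**2 + 1*V) + V = (V**2 + V) + V = (V + V**2) + V = V**2 + 2*V)
Z - D(445) = 221132 - 445*(2 + 445) = 221132 - 445*447 = 221132 - 1*198915 = 221132 - 198915 = 22217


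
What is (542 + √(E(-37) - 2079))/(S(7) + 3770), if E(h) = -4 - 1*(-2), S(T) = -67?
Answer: 542/3703 + I*√2081/3703 ≈ 0.14637 + 0.012319*I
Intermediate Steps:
E(h) = -2 (E(h) = -4 + 2 = -2)
(542 + √(E(-37) - 2079))/(S(7) + 3770) = (542 + √(-2 - 2079))/(-67 + 3770) = (542 + √(-2081))/3703 = (542 + I*√2081)*(1/3703) = 542/3703 + I*√2081/3703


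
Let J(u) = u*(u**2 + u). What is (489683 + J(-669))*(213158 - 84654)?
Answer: -38356010776760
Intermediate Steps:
J(u) = u*(u + u**2)
(489683 + J(-669))*(213158 - 84654) = (489683 + (-669)**2*(1 - 669))*(213158 - 84654) = (489683 + 447561*(-668))*128504 = (489683 - 298970748)*128504 = -298481065*128504 = -38356010776760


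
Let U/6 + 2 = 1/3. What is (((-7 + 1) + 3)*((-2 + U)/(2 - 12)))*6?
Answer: -108/5 ≈ -21.600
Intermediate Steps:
U = -10 (U = -12 + 6/3 = -12 + 6*(⅓) = -12 + 2 = -10)
(((-7 + 1) + 3)*((-2 + U)/(2 - 12)))*6 = (((-7 + 1) + 3)*((-2 - 10)/(2 - 12)))*6 = ((-6 + 3)*(-12/(-10)))*6 = -(-36)*(-1)/10*6 = -3*6/5*6 = -18/5*6 = -108/5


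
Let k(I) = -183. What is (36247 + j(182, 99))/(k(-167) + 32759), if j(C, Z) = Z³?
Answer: 503273/16288 ≈ 30.898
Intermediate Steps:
(36247 + j(182, 99))/(k(-167) + 32759) = (36247 + 99³)/(-183 + 32759) = (36247 + 970299)/32576 = 1006546*(1/32576) = 503273/16288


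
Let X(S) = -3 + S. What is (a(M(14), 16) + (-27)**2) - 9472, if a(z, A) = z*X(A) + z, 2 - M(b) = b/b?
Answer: -8729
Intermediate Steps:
M(b) = 1 (M(b) = 2 - b/b = 2 - 1*1 = 2 - 1 = 1)
a(z, A) = z + z*(-3 + A) (a(z, A) = z*(-3 + A) + z = z + z*(-3 + A))
(a(M(14), 16) + (-27)**2) - 9472 = (1*(-2 + 16) + (-27)**2) - 9472 = (1*14 + 729) - 9472 = (14 + 729) - 9472 = 743 - 9472 = -8729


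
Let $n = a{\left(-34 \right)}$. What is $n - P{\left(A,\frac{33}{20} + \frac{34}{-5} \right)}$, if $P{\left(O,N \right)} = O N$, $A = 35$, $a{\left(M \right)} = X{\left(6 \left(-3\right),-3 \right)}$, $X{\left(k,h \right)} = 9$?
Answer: $\frac{757}{4} \approx 189.25$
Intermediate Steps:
$a{\left(M \right)} = 9$
$P{\left(O,N \right)} = N O$
$n = 9$
$n - P{\left(A,\frac{33}{20} + \frac{34}{-5} \right)} = 9 - \left(\frac{33}{20} + \frac{34}{-5}\right) 35 = 9 - \left(33 \cdot \frac{1}{20} + 34 \left(- \frac{1}{5}\right)\right) 35 = 9 - \left(\frac{33}{20} - \frac{34}{5}\right) 35 = 9 - \left(- \frac{103}{20}\right) 35 = 9 - - \frac{721}{4} = 9 + \frac{721}{4} = \frac{757}{4}$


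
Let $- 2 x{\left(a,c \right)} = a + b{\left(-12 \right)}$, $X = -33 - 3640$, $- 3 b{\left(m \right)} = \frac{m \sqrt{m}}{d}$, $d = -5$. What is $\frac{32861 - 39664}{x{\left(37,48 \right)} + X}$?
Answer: $\frac{837109150}{454239139} + \frac{544240 i \sqrt{3}}{1362717417} \approx 1.8429 + 0.00069174 i$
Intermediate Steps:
$b{\left(m \right)} = \frac{m^{\frac{3}{2}}}{15}$ ($b{\left(m \right)} = - \frac{m \sqrt{m} \frac{1}{-5}}{3} = - \frac{m^{\frac{3}{2}} \left(- \frac{1}{5}\right)}{3} = - \frac{\left(- \frac{1}{5}\right) m^{\frac{3}{2}}}{3} = \frac{m^{\frac{3}{2}}}{15}$)
$X = -3673$ ($X = -33 - 3640 = -3673$)
$x{\left(a,c \right)} = - \frac{a}{2} + \frac{4 i \sqrt{3}}{5}$ ($x{\left(a,c \right)} = - \frac{a + \frac{\left(-12\right)^{\frac{3}{2}}}{15}}{2} = - \frac{a + \frac{\left(-24\right) i \sqrt{3}}{15}}{2} = - \frac{a - \frac{8 i \sqrt{3}}{5}}{2} = - \frac{a}{2} + \frac{4 i \sqrt{3}}{5}$)
$\frac{32861 - 39664}{x{\left(37,48 \right)} + X} = \frac{32861 - 39664}{\left(\left(- \frac{1}{2}\right) 37 + \frac{4 i \sqrt{3}}{5}\right) - 3673} = - \frac{6803}{\left(- \frac{37}{2} + \frac{4 i \sqrt{3}}{5}\right) - 3673} = - \frac{6803}{- \frac{7383}{2} + \frac{4 i \sqrt{3}}{5}}$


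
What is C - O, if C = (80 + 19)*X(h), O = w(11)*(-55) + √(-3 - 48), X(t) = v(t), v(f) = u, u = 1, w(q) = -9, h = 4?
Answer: -396 - I*√51 ≈ -396.0 - 7.1414*I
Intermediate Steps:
v(f) = 1
X(t) = 1
O = 495 + I*√51 (O = -9*(-55) + √(-3 - 48) = 495 + √(-51) = 495 + I*√51 ≈ 495.0 + 7.1414*I)
C = 99 (C = (80 + 19)*1 = 99*1 = 99)
C - O = 99 - (495 + I*√51) = 99 + (-495 - I*√51) = -396 - I*√51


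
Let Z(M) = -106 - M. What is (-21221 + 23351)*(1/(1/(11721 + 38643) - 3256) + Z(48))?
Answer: -53790527002980/163985183 ≈ -3.2802e+5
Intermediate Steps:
(-21221 + 23351)*(1/(1/(11721 + 38643) - 3256) + Z(48)) = (-21221 + 23351)*(1/(1/(11721 + 38643) - 3256) + (-106 - 1*48)) = 2130*(1/(1/50364 - 3256) + (-106 - 48)) = 2130*(1/(1/50364 - 3256) - 154) = 2130*(1/(-163985183/50364) - 154) = 2130*(-50364/163985183 - 154) = 2130*(-25253768546/163985183) = -53790527002980/163985183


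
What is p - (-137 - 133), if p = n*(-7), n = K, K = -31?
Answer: 487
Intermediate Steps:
n = -31
p = 217 (p = -31*(-7) = 217)
p - (-137 - 133) = 217 - (-137 - 133) = 217 - 1*(-270) = 217 + 270 = 487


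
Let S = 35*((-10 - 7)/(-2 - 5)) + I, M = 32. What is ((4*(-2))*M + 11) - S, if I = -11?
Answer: -319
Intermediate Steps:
S = 74 (S = 35*((-10 - 7)/(-2 - 5)) - 11 = 35*(-17/(-7)) - 11 = 35*(-17*(-⅐)) - 11 = 35*(17/7) - 11 = 85 - 11 = 74)
((4*(-2))*M + 11) - S = ((4*(-2))*32 + 11) - 1*74 = (-8*32 + 11) - 74 = (-256 + 11) - 74 = -245 - 74 = -319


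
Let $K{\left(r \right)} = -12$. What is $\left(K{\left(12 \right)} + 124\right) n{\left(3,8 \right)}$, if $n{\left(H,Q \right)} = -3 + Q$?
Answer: $560$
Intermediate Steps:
$\left(K{\left(12 \right)} + 124\right) n{\left(3,8 \right)} = \left(-12 + 124\right) \left(-3 + 8\right) = 112 \cdot 5 = 560$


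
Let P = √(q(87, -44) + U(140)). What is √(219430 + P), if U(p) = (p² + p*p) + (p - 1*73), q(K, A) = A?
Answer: √(219430 + √39223) ≈ 468.65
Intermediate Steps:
U(p) = -73 + p + 2*p² (U(p) = (p² + p²) + (p - 73) = 2*p² + (-73 + p) = -73 + p + 2*p²)
P = √39223 (P = √(-44 + (-73 + 140 + 2*140²)) = √(-44 + (-73 + 140 + 2*19600)) = √(-44 + (-73 + 140 + 39200)) = √(-44 + 39267) = √39223 ≈ 198.05)
√(219430 + P) = √(219430 + √39223)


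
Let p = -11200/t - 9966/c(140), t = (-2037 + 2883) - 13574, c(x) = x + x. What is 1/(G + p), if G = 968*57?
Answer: 222740/12282170287 ≈ 1.8135e-5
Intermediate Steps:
c(x) = 2*x
t = -12728 (t = 846 - 13574 = -12728)
p = -7731953/222740 (p = -11200/(-12728) - 9966/(2*140) = -11200*(-1/12728) - 9966/280 = 1400/1591 - 9966*1/280 = 1400/1591 - 4983/140 = -7731953/222740 ≈ -34.713)
G = 55176
1/(G + p) = 1/(55176 - 7731953/222740) = 1/(12282170287/222740) = 222740/12282170287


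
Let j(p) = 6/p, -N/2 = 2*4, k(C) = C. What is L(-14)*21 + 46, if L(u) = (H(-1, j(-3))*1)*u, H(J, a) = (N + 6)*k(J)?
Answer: -2894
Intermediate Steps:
N = -16 (N = -4*4 = -2*8 = -16)
H(J, a) = -10*J (H(J, a) = (-16 + 6)*J = -10*J)
L(u) = 10*u (L(u) = (-10*(-1)*1)*u = (10*1)*u = 10*u)
L(-14)*21 + 46 = (10*(-14))*21 + 46 = -140*21 + 46 = -2940 + 46 = -2894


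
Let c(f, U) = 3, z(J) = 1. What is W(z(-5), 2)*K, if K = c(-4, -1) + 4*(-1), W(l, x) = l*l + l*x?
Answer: -3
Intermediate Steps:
W(l, x) = l² + l*x
K = -1 (K = 3 + 4*(-1) = 3 - 4 = -1)
W(z(-5), 2)*K = (1*(1 + 2))*(-1) = (1*3)*(-1) = 3*(-1) = -3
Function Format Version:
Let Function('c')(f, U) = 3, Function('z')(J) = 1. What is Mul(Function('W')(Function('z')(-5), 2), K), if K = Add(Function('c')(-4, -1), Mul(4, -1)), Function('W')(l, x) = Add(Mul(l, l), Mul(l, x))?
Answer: -3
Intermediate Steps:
Function('W')(l, x) = Add(Pow(l, 2), Mul(l, x))
K = -1 (K = Add(3, Mul(4, -1)) = Add(3, -4) = -1)
Mul(Function('W')(Function('z')(-5), 2), K) = Mul(Mul(1, Add(1, 2)), -1) = Mul(Mul(1, 3), -1) = Mul(3, -1) = -3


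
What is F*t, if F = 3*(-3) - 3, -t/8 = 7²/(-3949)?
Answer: -4704/3949 ≈ -1.1912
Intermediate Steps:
t = 392/3949 (t = -8*7²/(-3949) = -392*(-1)/3949 = -8*(-49/3949) = 392/3949 ≈ 0.099266)
F = -12 (F = -9 - 3 = -12)
F*t = -12*392/3949 = -4704/3949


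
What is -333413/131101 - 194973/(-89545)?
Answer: -4294311812/11739439045 ≈ -0.36580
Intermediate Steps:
-333413/131101 - 194973/(-89545) = -333413*1/131101 - 194973*(-1/89545) = -333413/131101 + 194973/89545 = -4294311812/11739439045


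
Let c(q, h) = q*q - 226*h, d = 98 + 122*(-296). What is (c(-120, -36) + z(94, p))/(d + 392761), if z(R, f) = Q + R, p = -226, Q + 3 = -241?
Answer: 22386/356747 ≈ 0.062750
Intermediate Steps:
Q = -244 (Q = -3 - 241 = -244)
d = -36014 (d = 98 - 36112 = -36014)
z(R, f) = -244 + R
c(q, h) = q² - 226*h
(c(-120, -36) + z(94, p))/(d + 392761) = (((-120)² - 226*(-36)) + (-244 + 94))/(-36014 + 392761) = ((14400 + 8136) - 150)/356747 = (22536 - 150)*(1/356747) = 22386*(1/356747) = 22386/356747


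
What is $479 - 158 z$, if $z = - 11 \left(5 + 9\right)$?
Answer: $24811$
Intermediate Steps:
$z = -154$ ($z = \left(-11\right) 14 = -154$)
$479 - 158 z = 479 - -24332 = 479 + 24332 = 24811$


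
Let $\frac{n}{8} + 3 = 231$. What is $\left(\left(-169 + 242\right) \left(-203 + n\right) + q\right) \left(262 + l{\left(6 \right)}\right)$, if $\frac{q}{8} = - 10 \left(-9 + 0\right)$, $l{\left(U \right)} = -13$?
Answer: $29644197$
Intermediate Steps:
$n = 1824$ ($n = -24 + 8 \cdot 231 = -24 + 1848 = 1824$)
$q = 720$ ($q = 8 \left(- 10 \left(-9 + 0\right)\right) = 8 \left(\left(-10\right) \left(-9\right)\right) = 8 \cdot 90 = 720$)
$\left(\left(-169 + 242\right) \left(-203 + n\right) + q\right) \left(262 + l{\left(6 \right)}\right) = \left(\left(-169 + 242\right) \left(-203 + 1824\right) + 720\right) \left(262 - 13\right) = \left(73 \cdot 1621 + 720\right) 249 = \left(118333 + 720\right) 249 = 119053 \cdot 249 = 29644197$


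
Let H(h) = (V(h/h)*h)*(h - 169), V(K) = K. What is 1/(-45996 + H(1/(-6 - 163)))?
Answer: -28561/1313663194 ≈ -2.1741e-5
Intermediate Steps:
H(h) = h*(-169 + h) (H(h) = ((h/h)*h)*(h - 169) = (1*h)*(-169 + h) = h*(-169 + h))
1/(-45996 + H(1/(-6 - 163))) = 1/(-45996 + (-169 + 1/(-6 - 163))/(-6 - 163)) = 1/(-45996 + (-169 + 1/(-169))/(-169)) = 1/(-45996 - (-169 - 1/169)/169) = 1/(-45996 - 1/169*(-28562/169)) = 1/(-45996 + 28562/28561) = 1/(-1313663194/28561) = -28561/1313663194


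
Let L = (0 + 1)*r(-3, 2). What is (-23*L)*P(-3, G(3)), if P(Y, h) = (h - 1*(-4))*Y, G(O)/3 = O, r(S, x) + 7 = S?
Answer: -8970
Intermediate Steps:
r(S, x) = -7 + S
G(O) = 3*O
P(Y, h) = Y*(4 + h) (P(Y, h) = (h + 4)*Y = (4 + h)*Y = Y*(4 + h))
L = -10 (L = (0 + 1)*(-7 - 3) = 1*(-10) = -10)
(-23*L)*P(-3, G(3)) = (-23*(-10))*(-3*(4 + 3*3)) = 230*(-3*(4 + 9)) = 230*(-3*13) = 230*(-39) = -8970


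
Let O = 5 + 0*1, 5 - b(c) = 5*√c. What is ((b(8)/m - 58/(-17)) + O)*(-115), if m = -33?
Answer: -532910/561 - 1150*√2/33 ≈ -999.21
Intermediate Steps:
b(c) = 5 - 5*√c
O = 5 (O = 5 + 0 = 5)
((b(8)/m - 58/(-17)) + O)*(-115) = (((5 - 10*√2)/(-33) - 58/(-17)) + 5)*(-115) = (((5 - 10*√2)*(-1/33) - 58*(-1/17)) + 5)*(-115) = (((5 - 10*√2)*(-1/33) + 58/17) + 5)*(-115) = (((-5/33 + 10*√2/33) + 58/17) + 5)*(-115) = ((1829/561 + 10*√2/33) + 5)*(-115) = (4634/561 + 10*√2/33)*(-115) = -532910/561 - 1150*√2/33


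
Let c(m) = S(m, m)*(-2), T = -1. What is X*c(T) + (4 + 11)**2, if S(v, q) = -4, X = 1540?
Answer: 12545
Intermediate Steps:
c(m) = 8 (c(m) = -4*(-2) = 8)
X*c(T) + (4 + 11)**2 = 1540*8 + (4 + 11)**2 = 12320 + 15**2 = 12320 + 225 = 12545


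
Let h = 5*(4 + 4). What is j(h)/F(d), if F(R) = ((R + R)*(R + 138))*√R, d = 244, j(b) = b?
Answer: 5*√61/2842844 ≈ 1.3737e-5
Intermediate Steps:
h = 40 (h = 5*8 = 40)
F(R) = 2*R^(3/2)*(138 + R) (F(R) = ((2*R)*(138 + R))*√R = (2*R*(138 + R))*√R = 2*R^(3/2)*(138 + R))
j(h)/F(d) = 40/((2*244^(3/2)*(138 + 244))) = 40/((2*(488*√61)*382)) = 40/((372832*√61)) = 40*(√61/22742752) = 5*√61/2842844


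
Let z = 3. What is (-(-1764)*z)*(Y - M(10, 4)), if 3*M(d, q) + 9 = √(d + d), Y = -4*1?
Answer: -5292 - 3528*√5 ≈ -13181.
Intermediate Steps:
Y = -4
M(d, q) = -3 + √2*√d/3 (M(d, q) = -3 + √(d + d)/3 = -3 + √(2*d)/3 = -3 + (√2*√d)/3 = -3 + √2*√d/3)
(-(-1764)*z)*(Y - M(10, 4)) = (-(-1764)*3)*(-4 - (-3 + √2*√10/3)) = (-126*(-42))*(-4 - (-3 + 2*√5/3)) = 5292*(-4 + (3 - 2*√5/3)) = 5292*(-1 - 2*√5/3) = -5292 - 3528*√5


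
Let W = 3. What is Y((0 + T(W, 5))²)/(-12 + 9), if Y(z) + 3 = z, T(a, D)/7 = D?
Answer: -1222/3 ≈ -407.33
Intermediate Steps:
T(a, D) = 7*D
Y(z) = -3 + z
Y((0 + T(W, 5))²)/(-12 + 9) = (-3 + (0 + 7*5)²)/(-12 + 9) = (-3 + (0 + 35)²)/(-3) = (-3 + 35²)*(-⅓) = (-3 + 1225)*(-⅓) = 1222*(-⅓) = -1222/3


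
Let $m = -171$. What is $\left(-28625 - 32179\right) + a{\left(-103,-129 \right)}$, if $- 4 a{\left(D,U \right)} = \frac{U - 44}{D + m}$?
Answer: $- \frac{66641357}{1096} \approx -60804.0$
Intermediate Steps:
$a{\left(D,U \right)} = - \frac{-44 + U}{4 \left(-171 + D\right)}$ ($a{\left(D,U \right)} = - \frac{\left(U - 44\right) \frac{1}{D - 171}}{4} = - \frac{\left(-44 + U\right) \frac{1}{-171 + D}}{4} = - \frac{\frac{1}{-171 + D} \left(-44 + U\right)}{4} = - \frac{-44 + U}{4 \left(-171 + D\right)}$)
$\left(-28625 - 32179\right) + a{\left(-103,-129 \right)} = \left(-28625 - 32179\right) + \frac{44 - -129}{4 \left(-171 - 103\right)} = -60804 + \frac{44 + 129}{4 \left(-274\right)} = -60804 + \frac{1}{4} \left(- \frac{1}{274}\right) 173 = -60804 - \frac{173}{1096} = - \frac{66641357}{1096}$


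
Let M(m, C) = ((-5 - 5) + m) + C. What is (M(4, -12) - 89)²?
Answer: 11449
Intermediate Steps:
M(m, C) = -10 + C + m (M(m, C) = (-10 + m) + C = -10 + C + m)
(M(4, -12) - 89)² = ((-10 - 12 + 4) - 89)² = (-18 - 89)² = (-107)² = 11449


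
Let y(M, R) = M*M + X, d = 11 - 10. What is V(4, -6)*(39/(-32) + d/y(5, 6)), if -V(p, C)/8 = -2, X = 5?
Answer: -569/30 ≈ -18.967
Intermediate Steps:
V(p, C) = 16 (V(p, C) = -8*(-2) = 16)
d = 1
y(M, R) = 5 + M² (y(M, R) = M*M + 5 = M² + 5 = 5 + M²)
V(4, -6)*(39/(-32) + d/y(5, 6)) = 16*(39/(-32) + 1/(5 + 5²)) = 16*(39*(-1/32) + 1/(5 + 25)) = 16*(-39/32 + 1/30) = 16*(-569/480) = -569/30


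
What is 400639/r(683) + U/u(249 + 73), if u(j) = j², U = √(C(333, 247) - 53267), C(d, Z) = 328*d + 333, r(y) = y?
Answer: 400639/683 + √56290/103684 ≈ 586.59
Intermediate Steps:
C(d, Z) = 333 + 328*d
U = √56290 (U = √((333 + 328*333) - 53267) = √((333 + 109224) - 53267) = √(109557 - 53267) = √56290 ≈ 237.26)
400639/r(683) + U/u(249 + 73) = 400639/683 + √56290/((249 + 73)²) = 400639*(1/683) + √56290/(322²) = 400639/683 + √56290/103684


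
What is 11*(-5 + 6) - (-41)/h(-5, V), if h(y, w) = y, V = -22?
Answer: 14/5 ≈ 2.8000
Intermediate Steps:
11*(-5 + 6) - (-41)/h(-5, V) = 11*(-5 + 6) - (-41)/(-5) = 11*1 - (-41)*(-1)/5 = 11 - 1*41/5 = 11 - 41/5 = 14/5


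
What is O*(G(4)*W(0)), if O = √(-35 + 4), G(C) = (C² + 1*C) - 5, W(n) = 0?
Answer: 0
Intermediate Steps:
G(C) = -5 + C + C² (G(C) = (C² + C) - 5 = (C + C²) - 5 = -5 + C + C²)
O = I*√31 (O = √(-31) = I*√31 ≈ 5.5678*I)
O*(G(4)*W(0)) = (I*√31)*((-5 + 4 + 4²)*0) = (I*√31)*((-5 + 4 + 16)*0) = (I*√31)*(15*0) = (I*√31)*0 = 0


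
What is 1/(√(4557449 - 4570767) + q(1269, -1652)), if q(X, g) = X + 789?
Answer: 1029/2124341 - I*√13318/4248682 ≈ 0.00048439 - 2.7162e-5*I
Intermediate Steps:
q(X, g) = 789 + X
1/(√(4557449 - 4570767) + q(1269, -1652)) = 1/(√(4557449 - 4570767) + (789 + 1269)) = 1/(√(-13318) + 2058) = 1/(I*√13318 + 2058) = 1/(2058 + I*√13318)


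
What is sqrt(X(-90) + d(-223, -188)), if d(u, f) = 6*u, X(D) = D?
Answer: 2*I*sqrt(357) ≈ 37.789*I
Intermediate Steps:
sqrt(X(-90) + d(-223, -188)) = sqrt(-90 + 6*(-223)) = sqrt(-90 - 1338) = sqrt(-1428) = 2*I*sqrt(357)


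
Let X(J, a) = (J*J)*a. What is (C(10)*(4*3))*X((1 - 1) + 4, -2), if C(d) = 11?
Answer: -4224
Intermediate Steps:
X(J, a) = a*J**2 (X(J, a) = J**2*a = a*J**2)
(C(10)*(4*3))*X((1 - 1) + 4, -2) = (11*(4*3))*(-2*((1 - 1) + 4)**2) = (11*12)*(-2*(0 + 4)**2) = 132*(-2*4**2) = 132*(-2*16) = 132*(-32) = -4224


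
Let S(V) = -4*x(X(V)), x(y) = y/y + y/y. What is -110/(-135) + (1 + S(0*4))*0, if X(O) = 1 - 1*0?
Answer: 22/27 ≈ 0.81481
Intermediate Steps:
X(O) = 1 (X(O) = 1 + 0 = 1)
x(y) = 2 (x(y) = 1 + 1 = 2)
S(V) = -8 (S(V) = -4*2 = -8)
-110/(-135) + (1 + S(0*4))*0 = -110/(-135) + (1 - 8)*0 = -1/135*(-110) - 7*0 = 22/27 + 0 = 22/27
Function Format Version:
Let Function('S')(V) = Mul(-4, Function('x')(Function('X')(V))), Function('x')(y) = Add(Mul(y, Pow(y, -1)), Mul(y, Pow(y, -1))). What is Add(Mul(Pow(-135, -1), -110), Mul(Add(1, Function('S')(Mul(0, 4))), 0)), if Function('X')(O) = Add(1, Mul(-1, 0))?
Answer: Rational(22, 27) ≈ 0.81481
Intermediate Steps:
Function('X')(O) = 1 (Function('X')(O) = Add(1, 0) = 1)
Function('x')(y) = 2 (Function('x')(y) = Add(1, 1) = 2)
Function('S')(V) = -8 (Function('S')(V) = Mul(-4, 2) = -8)
Add(Mul(Pow(-135, -1), -110), Mul(Add(1, Function('S')(Mul(0, 4))), 0)) = Add(Mul(Pow(-135, -1), -110), Mul(Add(1, -8), 0)) = Add(Mul(Rational(-1, 135), -110), Mul(-7, 0)) = Add(Rational(22, 27), 0) = Rational(22, 27)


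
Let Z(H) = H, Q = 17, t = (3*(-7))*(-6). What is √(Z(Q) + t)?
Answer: √143 ≈ 11.958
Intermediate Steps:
t = 126 (t = -21*(-6) = 126)
√(Z(Q) + t) = √(17 + 126) = √143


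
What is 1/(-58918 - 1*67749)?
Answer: -1/126667 ≈ -7.8947e-6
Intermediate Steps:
1/(-58918 - 1*67749) = 1/(-58918 - 67749) = 1/(-126667) = -1/126667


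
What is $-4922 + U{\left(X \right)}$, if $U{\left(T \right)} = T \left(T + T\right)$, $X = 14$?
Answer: $-4530$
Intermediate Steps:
$U{\left(T \right)} = 2 T^{2}$ ($U{\left(T \right)} = T 2 T = 2 T^{2}$)
$-4922 + U{\left(X \right)} = -4922 + 2 \cdot 14^{2} = -4922 + 2 \cdot 196 = -4922 + 392 = -4530$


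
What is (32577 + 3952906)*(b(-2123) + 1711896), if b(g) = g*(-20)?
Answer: 6991956013948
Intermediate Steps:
b(g) = -20*g
(32577 + 3952906)*(b(-2123) + 1711896) = (32577 + 3952906)*(-20*(-2123) + 1711896) = 3985483*(42460 + 1711896) = 3985483*1754356 = 6991956013948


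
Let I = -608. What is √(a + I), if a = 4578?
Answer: √3970 ≈ 63.008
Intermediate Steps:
√(a + I) = √(4578 - 608) = √3970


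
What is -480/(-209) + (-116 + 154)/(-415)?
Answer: 191258/86735 ≈ 2.2051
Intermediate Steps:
-480/(-209) + (-116 + 154)/(-415) = -480*(-1/209) + 38*(-1/415) = 480/209 - 38/415 = 191258/86735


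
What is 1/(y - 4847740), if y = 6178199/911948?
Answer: -911948/4420880619321 ≈ -2.0628e-7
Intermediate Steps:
y = 6178199/911948 (y = 6178199*(1/911948) = 6178199/911948 ≈ 6.7747)
1/(y - 4847740) = 1/(6178199/911948 - 4847740) = 1/(-4420880619321/911948) = -911948/4420880619321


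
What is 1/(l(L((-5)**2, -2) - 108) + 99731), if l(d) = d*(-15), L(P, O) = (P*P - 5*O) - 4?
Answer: 1/91886 ≈ 1.0883e-5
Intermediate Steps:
L(P, O) = -4 + P**2 - 5*O (L(P, O) = (P**2 - 5*O) - 4 = -4 + P**2 - 5*O)
l(d) = -15*d
1/(l(L((-5)**2, -2) - 108) + 99731) = 1/(-15*((-4 + ((-5)**2)**2 - 5*(-2)) - 108) + 99731) = 1/(-15*((-4 + 25**2 + 10) - 108) + 99731) = 1/(-15*((-4 + 625 + 10) - 108) + 99731) = 1/(-15*(631 - 108) + 99731) = 1/(-15*523 + 99731) = 1/(-7845 + 99731) = 1/91886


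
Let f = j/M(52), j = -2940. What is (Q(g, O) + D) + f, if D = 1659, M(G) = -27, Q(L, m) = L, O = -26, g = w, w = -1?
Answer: 15902/9 ≈ 1766.9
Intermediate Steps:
g = -1
f = 980/9 (f = -2940/(-27) = -2940*(-1/27) = 980/9 ≈ 108.89)
(Q(g, O) + D) + f = (-1 + 1659) + 980/9 = 1658 + 980/9 = 15902/9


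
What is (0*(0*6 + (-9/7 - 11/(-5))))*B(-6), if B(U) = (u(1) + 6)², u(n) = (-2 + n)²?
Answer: 0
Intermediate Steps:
B(U) = 49 (B(U) = ((-2 + 1)² + 6)² = ((-1)² + 6)² = (1 + 6)² = 7² = 49)
(0*(0*6 + (-9/7 - 11/(-5))))*B(-6) = (0*(0*6 + (-9/7 - 11/(-5))))*49 = (0*(0 + (-9*⅐ - 11*(-⅕))))*49 = (0*(0 + (-9/7 + 11/5)))*49 = (0*(0 + 32/35))*49 = (0*(32/35))*49 = 0*49 = 0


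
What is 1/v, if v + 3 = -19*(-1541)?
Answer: 1/29276 ≈ 3.4158e-5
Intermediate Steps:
v = 29276 (v = -3 - 19*(-1541) = -3 + 29279 = 29276)
1/v = 1/29276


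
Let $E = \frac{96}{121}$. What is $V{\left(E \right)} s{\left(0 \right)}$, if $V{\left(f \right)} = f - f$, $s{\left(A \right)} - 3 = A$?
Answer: $0$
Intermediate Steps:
$s{\left(A \right)} = 3 + A$
$E = \frac{96}{121}$ ($E = 96 \cdot \frac{1}{121} = \frac{96}{121} \approx 0.79339$)
$V{\left(f \right)} = 0$
$V{\left(E \right)} s{\left(0 \right)} = 0 \left(3 + 0\right) = 0 \cdot 3 = 0$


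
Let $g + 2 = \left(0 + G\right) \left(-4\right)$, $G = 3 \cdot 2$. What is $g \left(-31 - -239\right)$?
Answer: $-5408$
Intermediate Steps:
$G = 6$
$g = -26$ ($g = -2 + \left(0 + 6\right) \left(-4\right) = -2 + 6 \left(-4\right) = -2 - 24 = -26$)
$g \left(-31 - -239\right) = - 26 \left(-31 - -239\right) = - 26 \left(-31 + 239\right) = \left(-26\right) 208 = -5408$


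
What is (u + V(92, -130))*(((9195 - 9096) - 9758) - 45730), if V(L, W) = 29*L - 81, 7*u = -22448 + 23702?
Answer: -1072497207/7 ≈ -1.5321e+8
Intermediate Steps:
u = 1254/7 (u = (-22448 + 23702)/7 = (⅐)*1254 = 1254/7 ≈ 179.14)
V(L, W) = -81 + 29*L
(u + V(92, -130))*(((9195 - 9096) - 9758) - 45730) = (1254/7 + (-81 + 29*92))*(((9195 - 9096) - 9758) - 45730) = (1254/7 + (-81 + 2668))*((99 - 9758) - 45730) = (1254/7 + 2587)*(-9659 - 45730) = (19363/7)*(-55389) = -1072497207/7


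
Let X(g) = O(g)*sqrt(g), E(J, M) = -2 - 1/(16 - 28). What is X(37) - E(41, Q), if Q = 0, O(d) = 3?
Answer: 23/12 + 3*sqrt(37) ≈ 20.165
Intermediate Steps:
E(J, M) = -23/12 (E(J, M) = -2 - 1/(-12) = -2 - 1*(-1/12) = -2 + 1/12 = -23/12)
X(g) = 3*sqrt(g)
X(37) - E(41, Q) = 3*sqrt(37) - 1*(-23/12) = 3*sqrt(37) + 23/12 = 23/12 + 3*sqrt(37)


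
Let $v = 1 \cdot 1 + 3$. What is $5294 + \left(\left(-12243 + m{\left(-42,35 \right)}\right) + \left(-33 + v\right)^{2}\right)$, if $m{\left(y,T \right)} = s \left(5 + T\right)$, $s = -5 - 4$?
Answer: $-6468$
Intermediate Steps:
$v = 4$ ($v = 1 + 3 = 4$)
$s = -9$ ($s = -5 - 4 = -9$)
$m{\left(y,T \right)} = -45 - 9 T$ ($m{\left(y,T \right)} = - 9 \left(5 + T\right) = -45 - 9 T$)
$5294 + \left(\left(-12243 + m{\left(-42,35 \right)}\right) + \left(-33 + v\right)^{2}\right) = 5294 + \left(\left(-12243 - 360\right) + \left(-33 + 4\right)^{2}\right) = 5294 + \left(\left(-12243 - 360\right) + \left(-29\right)^{2}\right) = 5294 + \left(\left(-12243 - 360\right) + 841\right) = 5294 + \left(-12603 + 841\right) = 5294 - 11762 = -6468$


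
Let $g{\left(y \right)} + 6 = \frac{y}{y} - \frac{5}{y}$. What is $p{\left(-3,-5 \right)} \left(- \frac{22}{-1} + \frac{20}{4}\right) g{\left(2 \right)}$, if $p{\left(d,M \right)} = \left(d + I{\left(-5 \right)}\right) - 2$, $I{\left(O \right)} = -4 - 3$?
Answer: $2430$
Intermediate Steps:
$I{\left(O \right)} = -7$ ($I{\left(O \right)} = -4 - 3 = -7$)
$p{\left(d,M \right)} = -9 + d$ ($p{\left(d,M \right)} = \left(d - 7\right) - 2 = \left(-7 + d\right) - 2 = -9 + d$)
$g{\left(y \right)} = -5 - \frac{5}{y}$ ($g{\left(y \right)} = -6 - \left(\frac{5}{y} - \frac{y}{y}\right) = -6 + \left(1 - \frac{5}{y}\right) = -5 - \frac{5}{y}$)
$p{\left(-3,-5 \right)} \left(- \frac{22}{-1} + \frac{20}{4}\right) g{\left(2 \right)} = \left(-9 - 3\right) \left(- \frac{22}{-1} + \frac{20}{4}\right) \left(-5 - \frac{5}{2}\right) = - 12 \left(\left(-22\right) \left(-1\right) + 20 \cdot \frac{1}{4}\right) \left(-5 - \frac{5}{2}\right) = - 12 \left(22 + 5\right) \left(-5 - \frac{5}{2}\right) = \left(-12\right) 27 \left(- \frac{15}{2}\right) = \left(-324\right) \left(- \frac{15}{2}\right) = 2430$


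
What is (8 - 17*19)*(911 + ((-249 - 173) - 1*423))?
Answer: -20790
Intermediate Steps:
(8 - 17*19)*(911 + ((-249 - 173) - 1*423)) = (8 - 323)*(911 + (-422 - 423)) = -315*(911 - 845) = -315*66 = -20790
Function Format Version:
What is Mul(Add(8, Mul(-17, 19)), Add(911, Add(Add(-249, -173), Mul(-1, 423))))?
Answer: -20790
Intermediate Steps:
Mul(Add(8, Mul(-17, 19)), Add(911, Add(Add(-249, -173), Mul(-1, 423)))) = Mul(Add(8, -323), Add(911, Add(-422, -423))) = Mul(-315, Add(911, -845)) = Mul(-315, 66) = -20790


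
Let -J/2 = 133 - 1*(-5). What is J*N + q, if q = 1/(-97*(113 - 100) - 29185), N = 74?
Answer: -621829105/30446 ≈ -20424.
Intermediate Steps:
J = -276 (J = -2*(133 - 1*(-5)) = -2*(133 + 5) = -2*138 = -276)
q = -1/30446 (q = 1/(-97*13 - 29185) = 1/(-1261 - 29185) = 1/(-30446) = -1/30446 ≈ -3.2845e-5)
J*N + q = -276*74 - 1/30446 = -20424 - 1/30446 = -621829105/30446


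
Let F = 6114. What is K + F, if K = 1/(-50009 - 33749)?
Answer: 512096411/83758 ≈ 6114.0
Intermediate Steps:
K = -1/83758 (K = 1/(-83758) = -1/83758 ≈ -1.1939e-5)
K + F = -1/83758 + 6114 = 512096411/83758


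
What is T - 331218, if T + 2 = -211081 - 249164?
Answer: -791465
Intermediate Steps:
T = -460247 (T = -2 + (-211081 - 249164) = -2 - 460245 = -460247)
T - 331218 = -460247 - 331218 = -791465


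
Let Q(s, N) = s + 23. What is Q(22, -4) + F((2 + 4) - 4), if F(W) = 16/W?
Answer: 53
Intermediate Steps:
Q(s, N) = 23 + s
Q(22, -4) + F((2 + 4) - 4) = (23 + 22) + 16/((2 + 4) - 4) = 45 + 16/(6 - 4) = 45 + 16/2 = 45 + 16*(½) = 45 + 8 = 53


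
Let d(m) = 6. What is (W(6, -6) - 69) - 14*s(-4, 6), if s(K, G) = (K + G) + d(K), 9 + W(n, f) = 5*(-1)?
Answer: -195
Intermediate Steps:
W(n, f) = -14 (W(n, f) = -9 + 5*(-1) = -9 - 5 = -14)
s(K, G) = 6 + G + K (s(K, G) = (K + G) + 6 = (G + K) + 6 = 6 + G + K)
(W(6, -6) - 69) - 14*s(-4, 6) = (-14 - 69) - 14*(6 + 6 - 4) = -83 - 14*8 = -83 - 112 = -195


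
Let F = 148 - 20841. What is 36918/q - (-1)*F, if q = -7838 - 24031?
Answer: -73278015/3541 ≈ -20694.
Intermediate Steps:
q = -31869
F = -20693
36918/q - (-1)*F = 36918/(-31869) - (-1)*(-20693) = 36918*(-1/31869) - 1*20693 = -4102/3541 - 20693 = -73278015/3541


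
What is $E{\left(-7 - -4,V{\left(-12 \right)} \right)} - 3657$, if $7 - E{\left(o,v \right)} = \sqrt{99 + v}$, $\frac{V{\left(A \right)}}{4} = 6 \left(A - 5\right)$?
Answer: $-3650 - i \sqrt{309} \approx -3650.0 - 17.578 i$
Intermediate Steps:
$V{\left(A \right)} = -120 + 24 A$ ($V{\left(A \right)} = 4 \cdot 6 \left(A - 5\right) = 4 \cdot 6 \left(-5 + A\right) = 4 \left(-30 + 6 A\right) = -120 + 24 A$)
$E{\left(o,v \right)} = 7 - \sqrt{99 + v}$
$E{\left(-7 - -4,V{\left(-12 \right)} \right)} - 3657 = \left(7 - \sqrt{99 + \left(-120 + 24 \left(-12\right)\right)}\right) - 3657 = \left(7 - \sqrt{99 - 408}\right) - 3657 = \left(7 - \sqrt{-309}\right) - 3657 = \left(7 - i \sqrt{309}\right) - 3657 = -3650 - i \sqrt{309}$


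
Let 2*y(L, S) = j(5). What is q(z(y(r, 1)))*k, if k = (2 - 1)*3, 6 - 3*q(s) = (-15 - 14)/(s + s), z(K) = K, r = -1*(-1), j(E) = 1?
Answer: 35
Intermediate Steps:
r = 1
y(L, S) = ½ (y(L, S) = (½)*1 = ½)
q(s) = 2 + 29/(6*s) (q(s) = 2 - (-15 - 14)/(3*(s + s)) = 2 - (-29)/(3*(2*s)) = 2 - (-29)*1/(2*s)/3 = 2 - (-29)/(6*s) = 2 + 29/(6*s))
k = 3 (k = 1*3 = 3)
q(z(y(r, 1)))*k = (2 + 29/(6*(½)))*3 = (2 + (29/6)*2)*3 = (2 + 29/3)*3 = (35/3)*3 = 35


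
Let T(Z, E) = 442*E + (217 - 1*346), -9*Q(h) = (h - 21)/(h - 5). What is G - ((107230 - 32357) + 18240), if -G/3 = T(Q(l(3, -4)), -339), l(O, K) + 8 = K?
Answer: 356788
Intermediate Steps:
l(O, K) = -8 + K
Q(h) = -(-21 + h)/(9*(-5 + h)) (Q(h) = -(h - 21)/(9*(h - 5)) = -(-21 + h)/(9*(-5 + h)))
T(Z, E) = -129 + 442*E (T(Z, E) = 442*E + (217 - 346) = 442*E - 129 = -129 + 442*E)
G = 449901 (G = -3*(-129 + 442*(-339)) = -3*(-129 - 149838) = -3*(-149967) = 449901)
G - ((107230 - 32357) + 18240) = 449901 - ((107230 - 32357) + 18240) = 449901 - (74873 + 18240) = 449901 - 1*93113 = 449901 - 93113 = 356788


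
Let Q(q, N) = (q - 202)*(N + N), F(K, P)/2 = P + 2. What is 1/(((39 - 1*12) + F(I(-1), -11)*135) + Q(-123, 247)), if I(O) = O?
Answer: -1/162953 ≈ -6.1367e-6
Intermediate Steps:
F(K, P) = 4 + 2*P (F(K, P) = 2*(P + 2) = 2*(2 + P) = 4 + 2*P)
Q(q, N) = 2*N*(-202 + q) (Q(q, N) = (-202 + q)*(2*N) = 2*N*(-202 + q))
1/(((39 - 1*12) + F(I(-1), -11)*135) + Q(-123, 247)) = 1/(((39 - 1*12) + (4 + 2*(-11))*135) + 2*247*(-202 - 123)) = 1/(((39 - 12) + (4 - 22)*135) + 2*247*(-325)) = 1/((27 - 18*135) - 160550) = 1/((27 - 2430) - 160550) = 1/(-2403 - 160550) = 1/(-162953) = -1/162953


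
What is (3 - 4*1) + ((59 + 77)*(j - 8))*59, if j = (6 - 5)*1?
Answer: -56169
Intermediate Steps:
j = 1 (j = 1*1 = 1)
(3 - 4*1) + ((59 + 77)*(j - 8))*59 = (3 - 4*1) + ((59 + 77)*(1 - 8))*59 = (3 - 4) + (136*(-7))*59 = -1 - 952*59 = -1 - 56168 = -56169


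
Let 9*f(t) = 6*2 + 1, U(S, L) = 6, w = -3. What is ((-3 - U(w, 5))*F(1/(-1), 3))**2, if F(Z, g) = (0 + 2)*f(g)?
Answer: 676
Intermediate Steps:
f(t) = 13/9 (f(t) = (6*2 + 1)/9 = (12 + 1)/9 = (1/9)*13 = 13/9)
F(Z, g) = 26/9 (F(Z, g) = (0 + 2)*(13/9) = 2*(13/9) = 26/9)
((-3 - U(w, 5))*F(1/(-1), 3))**2 = ((-3 - 1*6)*(26/9))**2 = ((-3 - 6)*(26/9))**2 = (-9*26/9)**2 = (-26)**2 = 676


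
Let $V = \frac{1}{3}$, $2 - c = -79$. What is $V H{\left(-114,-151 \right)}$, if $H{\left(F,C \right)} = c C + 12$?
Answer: $-4073$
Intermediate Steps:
$c = 81$ ($c = 2 - -79 = 2 + 79 = 81$)
$H{\left(F,C \right)} = 12 + 81 C$ ($H{\left(F,C \right)} = 81 C + 12 = 12 + 81 C$)
$V = \frac{1}{3} \approx 0.33333$
$V H{\left(-114,-151 \right)} = \frac{12 + 81 \left(-151\right)}{3} = \frac{12 - 12231}{3} = \frac{1}{3} \left(-12219\right) = -4073$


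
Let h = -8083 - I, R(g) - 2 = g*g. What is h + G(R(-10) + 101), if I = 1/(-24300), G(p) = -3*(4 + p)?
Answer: -211507199/24300 ≈ -8704.0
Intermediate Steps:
R(g) = 2 + g² (R(g) = 2 + g*g = 2 + g²)
G(p) = -12 - 3*p
I = -1/24300 ≈ -4.1152e-5
h = -196416899/24300 (h = -8083 - 1*(-1/24300) = -8083 + 1/24300 = -196416899/24300 ≈ -8083.0)
h + G(R(-10) + 101) = -196416899/24300 + (-12 - 3*((2 + (-10)²) + 101)) = -196416899/24300 + (-12 - 3*((2 + 100) + 101)) = -196416899/24300 + (-12 - 3*(102 + 101)) = -196416899/24300 + (-12 - 3*203) = -196416899/24300 + (-12 - 609) = -196416899/24300 - 621 = -211507199/24300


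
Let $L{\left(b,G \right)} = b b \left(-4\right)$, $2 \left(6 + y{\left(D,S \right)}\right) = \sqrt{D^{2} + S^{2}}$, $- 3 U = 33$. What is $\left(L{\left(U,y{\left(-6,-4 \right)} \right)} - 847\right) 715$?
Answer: $-951665$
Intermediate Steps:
$U = -11$ ($U = \left(- \frac{1}{3}\right) 33 = -11$)
$y{\left(D,S \right)} = -6 + \frac{\sqrt{D^{2} + S^{2}}}{2}$
$L{\left(b,G \right)} = - 4 b^{2}$ ($L{\left(b,G \right)} = b^{2} \left(-4\right) = - 4 b^{2}$)
$\left(L{\left(U,y{\left(-6,-4 \right)} \right)} - 847\right) 715 = \left(- 4 \left(-11\right)^{2} - 847\right) 715 = \left(\left(-4\right) 121 - 847\right) 715 = \left(-484 - 847\right) 715 = \left(-1331\right) 715 = -951665$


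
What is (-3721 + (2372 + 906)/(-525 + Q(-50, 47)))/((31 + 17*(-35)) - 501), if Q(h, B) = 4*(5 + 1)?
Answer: 1867499/533565 ≈ 3.5000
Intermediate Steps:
Q(h, B) = 24 (Q(h, B) = 4*6 = 24)
(-3721 + (2372 + 906)/(-525 + Q(-50, 47)))/((31 + 17*(-35)) - 501) = (-3721 + (2372 + 906)/(-525 + 24))/((31 + 17*(-35)) - 501) = (-3721 + 3278/(-501))/((31 - 595) - 501) = (-3721 + 3278*(-1/501))/(-564 - 501) = (-3721 - 3278/501)/(-1065) = -1867499/501*(-1/1065) = 1867499/533565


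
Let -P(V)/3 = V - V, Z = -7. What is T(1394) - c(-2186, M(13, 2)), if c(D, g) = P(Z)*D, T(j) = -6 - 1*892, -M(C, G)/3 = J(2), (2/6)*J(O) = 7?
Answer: -898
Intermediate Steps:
J(O) = 21 (J(O) = 3*7 = 21)
P(V) = 0 (P(V) = -3*(V - V) = -3*0 = 0)
M(C, G) = -63 (M(C, G) = -3*21 = -63)
T(j) = -898 (T(j) = -6 - 892 = -898)
c(D, g) = 0 (c(D, g) = 0*D = 0)
T(1394) - c(-2186, M(13, 2)) = -898 - 1*0 = -898 + 0 = -898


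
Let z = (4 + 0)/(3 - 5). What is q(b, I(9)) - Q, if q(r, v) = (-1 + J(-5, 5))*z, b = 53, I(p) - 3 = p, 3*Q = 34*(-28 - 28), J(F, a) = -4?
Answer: 1934/3 ≈ 644.67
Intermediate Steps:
Q = -1904/3 (Q = (34*(-28 - 28))/3 = (34*(-56))/3 = (⅓)*(-1904) = -1904/3 ≈ -634.67)
I(p) = 3 + p
z = -2 (z = 4/(-2) = 4*(-½) = -2)
q(r, v) = 10 (q(r, v) = (-1 - 4)*(-2) = -5*(-2) = 10)
q(b, I(9)) - Q = 10 - 1*(-1904/3) = 10 + 1904/3 = 1934/3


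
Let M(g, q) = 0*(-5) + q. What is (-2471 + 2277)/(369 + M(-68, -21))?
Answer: -97/174 ≈ -0.55747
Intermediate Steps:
M(g, q) = q (M(g, q) = 0 + q = q)
(-2471 + 2277)/(369 + M(-68, -21)) = (-2471 + 2277)/(369 - 21) = -194/348 = -194*1/348 = -97/174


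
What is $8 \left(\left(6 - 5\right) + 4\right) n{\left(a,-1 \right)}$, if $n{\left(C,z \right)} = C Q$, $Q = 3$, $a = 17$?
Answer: $2040$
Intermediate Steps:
$n{\left(C,z \right)} = 3 C$ ($n{\left(C,z \right)} = C 3 = 3 C$)
$8 \left(\left(6 - 5\right) + 4\right) n{\left(a,-1 \right)} = 8 \left(\left(6 - 5\right) + 4\right) 3 \cdot 17 = 8 \left(\left(6 - 5\right) + 4\right) 51 = 8 \left(1 + 4\right) 51 = 8 \cdot 5 \cdot 51 = 40 \cdot 51 = 2040$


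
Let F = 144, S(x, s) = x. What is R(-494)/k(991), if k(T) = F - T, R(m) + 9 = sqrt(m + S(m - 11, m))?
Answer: 9/847 - 3*I*sqrt(111)/847 ≈ 0.010626 - 0.037316*I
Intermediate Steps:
R(m) = -9 + sqrt(-11 + 2*m) (R(m) = -9 + sqrt(m + (m - 11)) = -9 + sqrt(m + (-11 + m)) = -9 + sqrt(-11 + 2*m))
k(T) = 144 - T
R(-494)/k(991) = (-9 + sqrt(-11 + 2*(-494)))/(144 - 1*991) = (-9 + sqrt(-11 - 988))/(144 - 991) = (-9 + sqrt(-999))/(-847) = (-9 + 3*I*sqrt(111))*(-1/847) = 9/847 - 3*I*sqrt(111)/847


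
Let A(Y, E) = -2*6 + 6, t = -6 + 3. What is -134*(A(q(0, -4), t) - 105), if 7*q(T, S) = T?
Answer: 14874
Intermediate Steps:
q(T, S) = T/7
t = -3
A(Y, E) = -6 (A(Y, E) = -12 + 6 = -6)
-134*(A(q(0, -4), t) - 105) = -134*(-6 - 105) = -134*(-111) = 14874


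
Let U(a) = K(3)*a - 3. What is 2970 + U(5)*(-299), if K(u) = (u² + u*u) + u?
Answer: -27528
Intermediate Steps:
K(u) = u + 2*u² (K(u) = (u² + u²) + u = 2*u² + u = u + 2*u²)
U(a) = -3 + 21*a (U(a) = (3*(1 + 2*3))*a - 3 = (3*(1 + 6))*a - 3 = (3*7)*a - 3 = 21*a - 3 = -3 + 21*a)
2970 + U(5)*(-299) = 2970 + (-3 + 21*5)*(-299) = 2970 + (-3 + 105)*(-299) = 2970 + 102*(-299) = 2970 - 30498 = -27528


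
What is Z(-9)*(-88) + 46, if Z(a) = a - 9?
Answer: 1630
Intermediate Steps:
Z(a) = -9 + a
Z(-9)*(-88) + 46 = (-9 - 9)*(-88) + 46 = -18*(-88) + 46 = 1584 + 46 = 1630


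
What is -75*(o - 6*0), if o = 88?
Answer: -6600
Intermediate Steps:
-75*(o - 6*0) = -75*(88 - 6*0) = -75*(88 - 1*0) = -75*(88 + 0) = -75*88 = -6600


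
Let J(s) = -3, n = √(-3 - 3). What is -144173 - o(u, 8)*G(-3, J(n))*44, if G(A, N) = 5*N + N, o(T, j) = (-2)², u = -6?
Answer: -141005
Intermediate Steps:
o(T, j) = 4
n = I*√6 (n = √(-6) = I*√6 ≈ 2.4495*I)
G(A, N) = 6*N
-144173 - o(u, 8)*G(-3, J(n))*44 = -144173 - 4*(6*(-3))*44 = -144173 - 4*(-18)*44 = -144173 - (-72)*44 = -144173 - 1*(-3168) = -144173 + 3168 = -141005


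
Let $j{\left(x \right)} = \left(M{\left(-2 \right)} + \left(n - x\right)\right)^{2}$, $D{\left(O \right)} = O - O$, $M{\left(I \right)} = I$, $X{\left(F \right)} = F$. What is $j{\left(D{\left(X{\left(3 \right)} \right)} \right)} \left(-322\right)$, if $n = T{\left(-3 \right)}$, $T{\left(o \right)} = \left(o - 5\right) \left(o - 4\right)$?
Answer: $-938952$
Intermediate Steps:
$T{\left(o \right)} = \left(-5 + o\right) \left(-4 + o\right)$
$n = 56$ ($n = 20 + \left(-3\right)^{2} - -27 = 20 + 9 + 27 = 56$)
$D{\left(O \right)} = 0$
$j{\left(x \right)} = \left(54 - x\right)^{2}$ ($j{\left(x \right)} = \left(-2 - \left(-56 + x\right)\right)^{2} = \left(54 - x\right)^{2}$)
$j{\left(D{\left(X{\left(3 \right)} \right)} \right)} \left(-322\right) = \left(-54 + 0\right)^{2} \left(-322\right) = \left(-54\right)^{2} \left(-322\right) = 2916 \left(-322\right) = -938952$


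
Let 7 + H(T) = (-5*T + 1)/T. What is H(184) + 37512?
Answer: 6900001/184 ≈ 37500.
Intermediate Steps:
H(T) = -7 + (1 - 5*T)/T (H(T) = -7 + (-5*T + 1)/T = -7 + (1 - 5*T)/T)
H(184) + 37512 = (-12 + 1/184) + 37512 = -2207/184 + 37512 = 6900001/184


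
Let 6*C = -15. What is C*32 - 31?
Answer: -111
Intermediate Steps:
C = -5/2 (C = (1/6)*(-15) = -5/2 ≈ -2.5000)
C*32 - 31 = -5/2*32 - 31 = -80 - 31 = -111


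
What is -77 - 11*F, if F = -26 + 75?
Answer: -616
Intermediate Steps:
F = 49
-77 - 11*F = -77 - 11*49 = -77 - 539 = -616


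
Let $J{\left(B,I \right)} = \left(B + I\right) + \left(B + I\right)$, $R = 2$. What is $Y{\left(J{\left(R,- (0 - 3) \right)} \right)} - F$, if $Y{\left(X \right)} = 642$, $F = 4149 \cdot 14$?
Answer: $-57444$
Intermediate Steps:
$J{\left(B,I \right)} = 2 B + 2 I$
$F = 58086$
$Y{\left(J{\left(R,- (0 - 3) \right)} \right)} - F = 642 - 58086 = -57444$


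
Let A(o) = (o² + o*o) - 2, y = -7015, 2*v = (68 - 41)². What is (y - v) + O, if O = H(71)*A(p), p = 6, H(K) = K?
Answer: -4819/2 ≈ -2409.5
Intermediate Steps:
v = 729/2 (v = (68 - 41)²/2 = (½)*27² = (½)*729 = 729/2 ≈ 364.50)
A(o) = -2 + 2*o² (A(o) = (o² + o²) - 2 = 2*o² - 2 = -2 + 2*o²)
O = 4970 (O = 71*(-2 + 2*6²) = 71*(-2 + 2*36) = 71*(-2 + 72) = 71*70 = 4970)
(y - v) + O = (-7015 - 1*729/2) + 4970 = (-7015 - 729/2) + 4970 = -14759/2 + 4970 = -4819/2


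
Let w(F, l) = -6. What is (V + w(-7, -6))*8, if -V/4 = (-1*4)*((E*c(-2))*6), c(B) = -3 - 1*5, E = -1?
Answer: 6096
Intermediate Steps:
c(B) = -8 (c(B) = -3 - 5 = -8)
V = 768 (V = -4*(-1*4)*-1*(-8)*6 = -(-16)*8*6 = -(-16)*48 = -4*(-192) = 768)
(V + w(-7, -6))*8 = (768 - 6)*8 = 762*8 = 6096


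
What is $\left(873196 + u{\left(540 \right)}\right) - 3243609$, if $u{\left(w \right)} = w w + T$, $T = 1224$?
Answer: $-2077589$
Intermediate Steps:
$u{\left(w \right)} = 1224 + w^{2}$ ($u{\left(w \right)} = w w + 1224 = w^{2} + 1224 = 1224 + w^{2}$)
$\left(873196 + u{\left(540 \right)}\right) - 3243609 = \left(873196 + \left(1224 + 540^{2}\right)\right) - 3243609 = \left(873196 + \left(1224 + 291600\right)\right) - 3243609 = \left(873196 + 292824\right) - 3243609 = 1166020 - 3243609 = -2077589$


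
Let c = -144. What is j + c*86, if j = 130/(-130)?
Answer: -12385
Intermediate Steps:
j = -1 (j = 130*(-1/130) = -1)
j + c*86 = -1 - 144*86 = -1 - 12384 = -12385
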